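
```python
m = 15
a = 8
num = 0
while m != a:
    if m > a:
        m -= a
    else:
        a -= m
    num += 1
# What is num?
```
Trace:
  m=15
  m=15, a=8
  m=15, a=8, num=0
  m=7, a=8, num=1
  m=7, a=1, num=2
  m=6, a=1, num=3
  m=5, a=1, num=4
  m=4, a=1, num=5
  m=3, a=1, num=6
  m=2, a=1, num=7
  m=1, a=1, num=8

Final answer: 8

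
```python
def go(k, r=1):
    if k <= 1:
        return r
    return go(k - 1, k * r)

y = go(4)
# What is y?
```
Call trace:
go(k=4, r=1)
  go(k=3, r=4)
    go(k=2, r=12)
      go(k=1, r=24)
      -> return 24
    -> return 24
  -> return 24
-> return 24

Final answer: 24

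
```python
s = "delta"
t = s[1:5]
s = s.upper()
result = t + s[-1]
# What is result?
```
Trace:
  s='delta'
  s='delta', t='elta'
  s='DELTA', t='elta'
  s='DELTA', t='elta', result='eltaA'

Final answer: 'eltaA'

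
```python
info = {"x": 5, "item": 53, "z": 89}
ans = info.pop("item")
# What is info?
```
Trace:
  info={'x': 5, 'item': 53, 'z': 89}
  info={'x': 5, 'z': 89}, ans=53

Final answer: {'x': 5, 'z': 89}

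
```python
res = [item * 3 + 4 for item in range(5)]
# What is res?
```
Trace:
  item=0
  item=1
  item=2
  item=3
  item=4
  res=[4, 7, 10, 13, 16]

Final answer: [4, 7, 10, 13, 16]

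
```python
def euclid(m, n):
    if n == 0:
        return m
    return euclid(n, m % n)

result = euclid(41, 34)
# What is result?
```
Call trace:
euclid(m=41, n=34)
  euclid(m=34, n=7)
    euclid(m=7, n=6)
      euclid(m=6, n=1)
        euclid(m=1, n=0)
        -> return 1
      -> return 1
    -> return 1
  -> return 1
-> return 1

Final answer: 1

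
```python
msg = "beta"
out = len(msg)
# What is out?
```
Trace:
  msg='beta'
  msg='beta', out=4

Final answer: 4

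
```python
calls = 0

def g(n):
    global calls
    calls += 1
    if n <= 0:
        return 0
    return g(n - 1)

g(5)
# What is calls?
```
Call trace:
g(n=5)
  g(n=4)
    g(n=3)
      g(n=2)
        g(n=1)
          g(n=0)
          -> return 0
        -> return 0
      -> return 0
    -> return 0
  -> return 0
-> return 0

calls is incremented once per call. g is entered once for each n = 5, 4, 3, 2, 1, 0 (the n <= 0 call returns without recursing), i.e. 5 + 1 calls.
calls = 6

Final answer: 6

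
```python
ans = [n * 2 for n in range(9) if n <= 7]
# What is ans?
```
Trace:
  n=0
  n=1
  n=2
  n=3
  n=4
  n=5
  n=6
  n=7
  n=8
  ans=[0, 2, 4, 6, 8, 10, 12, 14]

Final answer: [0, 2, 4, 6, 8, 10, 12, 14]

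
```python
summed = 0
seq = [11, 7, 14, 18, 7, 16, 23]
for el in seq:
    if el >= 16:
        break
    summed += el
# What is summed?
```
Trace:
  summed=0
  summed=11, el=11
  summed=18, el=7
  summed=32, el=14
  summed=32, el=18

Final answer: 32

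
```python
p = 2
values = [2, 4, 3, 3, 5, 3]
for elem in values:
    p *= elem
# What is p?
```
Trace:
  p=2
  p=4, elem=2
  p=16, elem=4
  p=48, elem=3
  p=144, elem=3
  p=720, elem=5
  p=2160, elem=3

Final answer: 2160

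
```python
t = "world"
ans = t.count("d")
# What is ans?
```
Trace:
  t='world'
  t='world', ans=1

Final answer: 1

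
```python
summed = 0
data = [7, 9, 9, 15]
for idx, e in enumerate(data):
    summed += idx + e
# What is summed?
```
Trace:
  summed=0
  summed=7, idx=0, e=7
  summed=17, idx=1, e=9
  summed=28, idx=2, e=9
  summed=46, idx=3, e=15

Final answer: 46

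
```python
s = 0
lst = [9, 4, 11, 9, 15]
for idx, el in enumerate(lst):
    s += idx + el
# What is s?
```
Trace:
  s=0
  s=9, idx=0, el=9
  s=14, idx=1, el=4
  s=27, idx=2, el=11
  s=39, idx=3, el=9
  s=58, idx=4, el=15

Final answer: 58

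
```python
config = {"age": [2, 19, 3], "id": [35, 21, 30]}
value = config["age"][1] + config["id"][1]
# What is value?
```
Trace:
  config={'age': [2, 19, 3], 'id': [35, 21, 30]}
  config={'age': [2, 19, 3], 'id': [35, 21, 30]}, value=40

Final answer: 40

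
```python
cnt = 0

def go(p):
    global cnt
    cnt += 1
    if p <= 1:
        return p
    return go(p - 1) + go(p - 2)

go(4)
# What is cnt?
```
Call trace (a repeated sub-call is expanded the first time; later identical calls just restate its return value):
go(p=4)
  go(p=3)
    go(p=2)
      go(p=1)
      -> return 1
      go(p=0)
      -> return 0
    -> return 1
    go(p=1)
    -> return 1
  -> return 2
  go(p=2) -> return 1  (same call as traced above)
-> return 3

cnt is incremented once per call, so count the calls in each subtree. Let C(p) = number of calls made by go(p).
C(0) = C(1) = 1 (base case, no recursion); C(p) = 1 + C(p - 1) + C(p - 2) otherwise.
C(2) = 1 + C(1) + C(0) = 1 + 1 + 1 = 3
C(3) = 1 + C(2) + C(1) = 1 + 3 + 1 = 5
C(4) = 1 + C(3) + C(2) = 1 + 5 + 3 = 9
cnt = C(4) = 9

Final answer: 9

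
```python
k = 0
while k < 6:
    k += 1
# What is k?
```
Trace:
  k=0
  k=1
  k=2
  k=3
  k=4
  k=5
  k=6

Final answer: 6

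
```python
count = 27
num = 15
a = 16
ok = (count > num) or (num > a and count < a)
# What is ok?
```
Trace:
  count=27
  count=27, num=15
  count=27, num=15, a=16
  count=27, num=15, a=16, ok=True

Final answer: True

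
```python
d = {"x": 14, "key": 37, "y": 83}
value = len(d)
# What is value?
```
Trace:
  d={'x': 14, 'key': 37, 'y': 83}
  d={'x': 14, 'key': 37, 'y': 83}, value=3

Final answer: 3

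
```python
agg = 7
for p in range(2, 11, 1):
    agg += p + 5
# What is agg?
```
Trace:
  agg=7
  agg=14, p=2
  agg=22, p=3
  agg=31, p=4
  agg=41, p=5
  agg=52, p=6
  agg=64, p=7
  agg=77, p=8
  agg=91, p=9
  agg=106, p=10

Final answer: 106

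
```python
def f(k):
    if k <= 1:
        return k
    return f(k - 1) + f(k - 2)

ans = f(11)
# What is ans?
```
Call trace (a repeated sub-call is expanded the first time; later identical calls just restate its return value):
f(k=11)
  f(k=10)
    f(k=9)
      f(k=8)
        f(k=7)
          f(k=6)
            f(k=5)
              f(k=4)
                f(k=3)
                  f(k=2)
                    f(k=1)
                    -> return 1
                    f(k=0)
                    -> return 0
                  -> return 1
                  f(k=1)
                  -> return 1
                -> return 2
                f(k=2) -> return 1  (same call as traced above)
              -> return 3
              f(k=3) -> return 2  (same call as traced above)
            -> return 5
            f(k=4) -> return 3  (same call as traced above)
          -> return 8
          f(k=5) -> return 5  (same call as traced above)
        -> return 13
        f(k=6) -> return 8  (same call as traced above)
      -> return 21
      f(k=7) -> return 13  (same call as traced above)
    -> return 34
    f(k=8) -> return 21  (same call as traced above)
  -> return 55
  f(k=9) -> return 34  (same call as traced above)
-> return 89

Final answer: 89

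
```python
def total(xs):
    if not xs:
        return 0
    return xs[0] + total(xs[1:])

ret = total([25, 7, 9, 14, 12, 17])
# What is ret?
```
Call trace:
total(xs=[25, 7, 9, 14, 12, 17])
  total(xs=[7, 9, 14, 12, 17])
    total(xs=[9, 14, 12, 17])
      total(xs=[14, 12, 17])
        total(xs=[12, 17])
          total(xs=[17])
            total(xs=[])
            -> return 0
          -> return 17
        -> return 29
      -> return 43
    -> return 52
  -> return 59
-> return 84

Final answer: 84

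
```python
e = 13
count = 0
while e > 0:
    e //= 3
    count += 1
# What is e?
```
Trace:
  e=13
  e=13, count=0
  e=4, count=1
  e=1, count=2
  e=0, count=3

Final answer: 0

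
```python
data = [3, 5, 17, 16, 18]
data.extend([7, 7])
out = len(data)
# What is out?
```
Trace:
  data=[3, 5, 17, 16, 18]
  data=[3, 5, 17, 16, 18, 7, 7]
  data=[3, 5, 17, 16, 18, 7, 7], out=7

Final answer: 7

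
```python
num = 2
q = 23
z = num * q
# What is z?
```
Trace:
  num=2
  num=2, q=23
  num=2, q=23, z=46

Final answer: 46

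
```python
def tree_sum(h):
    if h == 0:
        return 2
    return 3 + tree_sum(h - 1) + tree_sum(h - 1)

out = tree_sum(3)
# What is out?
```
Call trace (a repeated sub-call is expanded the first time; later identical calls just restate its return value):
tree_sum(h=3)
  tree_sum(h=2)
    tree_sum(h=1)
      tree_sum(h=0)
      -> return 2
      tree_sum(h=0)
      -> return 2
    -> return 7
    tree_sum(h=1) -> return 7  (same call as traced above)
  -> return 17
  tree_sum(h=2) -> return 17  (same call as traced above)
-> return 37

Final answer: 37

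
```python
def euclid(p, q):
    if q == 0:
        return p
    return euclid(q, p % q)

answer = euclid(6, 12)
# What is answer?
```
Call trace:
euclid(p=6, q=12)
  euclid(p=12, q=6)
    euclid(p=6, q=0)
    -> return 6
  -> return 6
-> return 6

Final answer: 6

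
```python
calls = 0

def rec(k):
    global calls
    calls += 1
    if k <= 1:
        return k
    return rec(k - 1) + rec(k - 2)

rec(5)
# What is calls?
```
Call trace (a repeated sub-call is expanded the first time; later identical calls just restate its return value):
rec(k=5)
  rec(k=4)
    rec(k=3)
      rec(k=2)
        rec(k=1)
        -> return 1
        rec(k=0)
        -> return 0
      -> return 1
      rec(k=1)
      -> return 1
    -> return 2
    rec(k=2) -> return 1  (same call as traced above)
  -> return 3
  rec(k=3) -> return 2  (same call as traced above)
-> return 5

calls is incremented once per call, so count the calls in each subtree. Let C(k) = number of calls made by rec(k).
C(0) = C(1) = 1 (base case, no recursion); C(k) = 1 + C(k - 1) + C(k - 2) otherwise.
C(2) = 1 + C(1) + C(0) = 1 + 1 + 1 = 3
C(3) = 1 + C(2) + C(1) = 1 + 3 + 1 = 5
C(4) = 1 + C(3) + C(2) = 1 + 5 + 3 = 9
C(5) = 1 + C(4) + C(3) = 1 + 9 + 5 = 15
calls = C(5) = 15

Final answer: 15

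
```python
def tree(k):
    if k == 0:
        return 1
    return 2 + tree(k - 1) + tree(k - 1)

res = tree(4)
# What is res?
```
Call trace (a repeated sub-call is expanded the first time; later identical calls just restate its return value):
tree(k=4)
  tree(k=3)
    tree(k=2)
      tree(k=1)
        tree(k=0)
        -> return 1
        tree(k=0)
        -> return 1
      -> return 4
      tree(k=1) -> return 4  (same call as traced above)
    -> return 10
    tree(k=2) -> return 10  (same call as traced above)
  -> return 22
  tree(k=3) -> return 22  (same call as traced above)
-> return 46

Final answer: 46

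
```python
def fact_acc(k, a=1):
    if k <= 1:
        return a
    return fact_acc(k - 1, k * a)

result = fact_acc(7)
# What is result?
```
Call trace:
fact_acc(k=7, a=1)
  fact_acc(k=6, a=7)
    fact_acc(k=5, a=42)
      fact_acc(k=4, a=210)
        fact_acc(k=3, a=840)
          fact_acc(k=2, a=2520)
            fact_acc(k=1, a=5040)
            -> return 5040
          -> return 5040
        -> return 5040
      -> return 5040
    -> return 5040
  -> return 5040
-> return 5040

Final answer: 5040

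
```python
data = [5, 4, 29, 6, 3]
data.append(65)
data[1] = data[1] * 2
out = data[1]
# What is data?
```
Trace:
  data=[5, 4, 29, 6, 3]
  data=[5, 4, 29, 6, 3, 65]
  data=[5, 8, 29, 6, 3, 65]
  data=[5, 8, 29, 6, 3, 65], out=8

Final answer: [5, 8, 29, 6, 3, 65]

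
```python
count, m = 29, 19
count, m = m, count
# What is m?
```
Trace:
  count=29, m=19
  count=19, m=29

Final answer: 29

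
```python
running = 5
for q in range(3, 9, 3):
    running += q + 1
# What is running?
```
Trace:
  running=5
  running=9, q=3
  running=16, q=6

Final answer: 16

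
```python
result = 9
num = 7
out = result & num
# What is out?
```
Trace:
  result=9
  result=9, num=7
  result=9, num=7, out=1

Final answer: 1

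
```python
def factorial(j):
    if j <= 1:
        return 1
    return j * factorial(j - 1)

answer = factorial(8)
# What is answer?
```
Call trace:
factorial(j=8)
  factorial(j=7)
    factorial(j=6)
      factorial(j=5)
        factorial(j=4)
          factorial(j=3)
            factorial(j=2)
              factorial(j=1)
              -> return 1
            -> return 2
          -> return 6
        -> return 24
      -> return 120
    -> return 720
  -> return 5040
-> return 40320

Final answer: 40320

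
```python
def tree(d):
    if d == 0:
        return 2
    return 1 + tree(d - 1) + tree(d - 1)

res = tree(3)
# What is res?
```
Call trace (a repeated sub-call is expanded the first time; later identical calls just restate its return value):
tree(d=3)
  tree(d=2)
    tree(d=1)
      tree(d=0)
      -> return 2
      tree(d=0)
      -> return 2
    -> return 5
    tree(d=1) -> return 5  (same call as traced above)
  -> return 11
  tree(d=2) -> return 11  (same call as traced above)
-> return 23

Final answer: 23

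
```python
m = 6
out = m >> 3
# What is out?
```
Trace:
  m=6
  m=6, out=0

Final answer: 0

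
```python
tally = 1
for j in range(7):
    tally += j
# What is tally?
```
Trace:
  tally=1
  tally=1, j=0
  tally=2, j=1
  tally=4, j=2
  tally=7, j=3
  tally=11, j=4
  tally=16, j=5
  tally=22, j=6

Final answer: 22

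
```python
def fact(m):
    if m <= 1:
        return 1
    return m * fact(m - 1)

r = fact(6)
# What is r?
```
Call trace:
fact(m=6)
  fact(m=5)
    fact(m=4)
      fact(m=3)
        fact(m=2)
          fact(m=1)
          -> return 1
        -> return 2
      -> return 6
    -> return 24
  -> return 120
-> return 720

Final answer: 720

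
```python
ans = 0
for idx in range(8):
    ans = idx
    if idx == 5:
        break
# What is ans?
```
Trace:
  ans=0
  ans=0, idx=0
  ans=1, idx=1
  ans=2, idx=2
  ans=3, idx=3
  ans=4, idx=4
  ans=5, idx=5

Final answer: 5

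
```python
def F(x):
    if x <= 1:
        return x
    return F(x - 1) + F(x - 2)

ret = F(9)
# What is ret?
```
Call trace (a repeated sub-call is expanded the first time; later identical calls just restate its return value):
F(x=9)
  F(x=8)
    F(x=7)
      F(x=6)
        F(x=5)
          F(x=4)
            F(x=3)
              F(x=2)
                F(x=1)
                -> return 1
                F(x=0)
                -> return 0
              -> return 1
              F(x=1)
              -> return 1
            -> return 2
            F(x=2) -> return 1  (same call as traced above)
          -> return 3
          F(x=3) -> return 2  (same call as traced above)
        -> return 5
        F(x=4) -> return 3  (same call as traced above)
      -> return 8
      F(x=5) -> return 5  (same call as traced above)
    -> return 13
    F(x=6) -> return 8  (same call as traced above)
  -> return 21
  F(x=7) -> return 13  (same call as traced above)
-> return 34

Final answer: 34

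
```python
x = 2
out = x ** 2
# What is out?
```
Trace:
  x=2
  x=2, out=4

Final answer: 4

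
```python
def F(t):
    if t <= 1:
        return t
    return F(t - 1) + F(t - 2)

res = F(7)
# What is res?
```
Call trace (a repeated sub-call is expanded the first time; later identical calls just restate its return value):
F(t=7)
  F(t=6)
    F(t=5)
      F(t=4)
        F(t=3)
          F(t=2)
            F(t=1)
            -> return 1
            F(t=0)
            -> return 0
          -> return 1
          F(t=1)
          -> return 1
        -> return 2
        F(t=2) -> return 1  (same call as traced above)
      -> return 3
      F(t=3) -> return 2  (same call as traced above)
    -> return 5
    F(t=4) -> return 3  (same call as traced above)
  -> return 8
  F(t=5) -> return 5  (same call as traced above)
-> return 13

Final answer: 13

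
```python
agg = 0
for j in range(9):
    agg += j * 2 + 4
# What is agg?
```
Trace:
  agg=0
  agg=4, j=0
  agg=10, j=1
  agg=18, j=2
  agg=28, j=3
  agg=40, j=4
  agg=54, j=5
  agg=70, j=6
  agg=88, j=7
  agg=108, j=8

Final answer: 108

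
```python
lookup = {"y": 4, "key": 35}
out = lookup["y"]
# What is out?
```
Trace:
  lookup={'y': 4, 'key': 35}
  lookup={'y': 4, 'key': 35}, out=4

Final answer: 4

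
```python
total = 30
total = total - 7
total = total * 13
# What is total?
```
Trace:
  total=30
  total=23
  total=299

Final answer: 299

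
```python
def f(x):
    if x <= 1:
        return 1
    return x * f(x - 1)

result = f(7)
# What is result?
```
Call trace:
f(x=7)
  f(x=6)
    f(x=5)
      f(x=4)
        f(x=3)
          f(x=2)
            f(x=1)
            -> return 1
          -> return 2
        -> return 6
      -> return 24
    -> return 120
  -> return 720
-> return 5040

Final answer: 5040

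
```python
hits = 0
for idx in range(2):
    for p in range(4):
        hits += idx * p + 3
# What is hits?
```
Trace:
  hits=0
  hits=3, idx=0, p=0
  hits=6, idx=0, p=1
  hits=9, idx=0, p=2
  hits=12, idx=0, p=3
  hits=15, idx=1, p=0
  hits=19, idx=1, p=1
  hits=24, idx=1, p=2
  hits=30, idx=1, p=3

Final answer: 30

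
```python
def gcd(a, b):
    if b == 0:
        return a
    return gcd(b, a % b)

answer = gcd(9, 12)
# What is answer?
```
Call trace:
gcd(a=9, b=12)
  gcd(a=12, b=9)
    gcd(a=9, b=3)
      gcd(a=3, b=0)
      -> return 3
    -> return 3
  -> return 3
-> return 3

Final answer: 3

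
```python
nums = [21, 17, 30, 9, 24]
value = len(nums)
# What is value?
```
Trace:
  nums=[21, 17, 30, 9, 24]
  nums=[21, 17, 30, 9, 24], value=5

Final answer: 5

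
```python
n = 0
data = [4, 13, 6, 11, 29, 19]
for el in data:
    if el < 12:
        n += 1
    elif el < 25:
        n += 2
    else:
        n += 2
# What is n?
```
Trace:
  n=0
  n=1, el=4
  n=3, el=13
  n=4, el=6
  n=5, el=11
  n=7, el=29
  n=9, el=19

Final answer: 9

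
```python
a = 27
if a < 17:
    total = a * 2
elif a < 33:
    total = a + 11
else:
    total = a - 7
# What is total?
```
Trace:
  a=27
  a=27, total=38

Final answer: 38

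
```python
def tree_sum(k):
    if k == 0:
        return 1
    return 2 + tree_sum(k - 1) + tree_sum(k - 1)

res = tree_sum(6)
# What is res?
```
Call trace (a repeated sub-call is expanded the first time; later identical calls just restate its return value):
tree_sum(k=6)
  tree_sum(k=5)
    tree_sum(k=4)
      tree_sum(k=3)
        tree_sum(k=2)
          tree_sum(k=1)
            tree_sum(k=0)
            -> return 1
            tree_sum(k=0)
            -> return 1
          -> return 4
          tree_sum(k=1) -> return 4  (same call as traced above)
        -> return 10
        tree_sum(k=2) -> return 10  (same call as traced above)
      -> return 22
      tree_sum(k=3) -> return 22  (same call as traced above)
    -> return 46
    tree_sum(k=4) -> return 46  (same call as traced above)
  -> return 94
  tree_sum(k=5) -> return 94  (same call as traced above)
-> return 190

Final answer: 190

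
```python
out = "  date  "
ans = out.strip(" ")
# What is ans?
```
Trace:
  out='  date  '
  out='  date  ', ans='date'

Final answer: 'date'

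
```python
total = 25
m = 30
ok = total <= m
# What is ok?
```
Trace:
  total=25
  total=25, m=30
  total=25, m=30, ok=True

Final answer: True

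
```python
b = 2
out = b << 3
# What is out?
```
Trace:
  b=2
  b=2, out=16

Final answer: 16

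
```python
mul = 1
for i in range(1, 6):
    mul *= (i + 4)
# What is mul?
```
Trace:
  mul=1
  mul=5, i=1
  mul=30, i=2
  mul=210, i=3
  mul=1680, i=4
  mul=15120, i=5

Final answer: 15120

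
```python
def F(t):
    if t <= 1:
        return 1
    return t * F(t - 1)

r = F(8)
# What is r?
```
Call trace:
F(t=8)
  F(t=7)
    F(t=6)
      F(t=5)
        F(t=4)
          F(t=3)
            F(t=2)
              F(t=1)
              -> return 1
            -> return 2
          -> return 6
        -> return 24
      -> return 120
    -> return 720
  -> return 5040
-> return 40320

Final answer: 40320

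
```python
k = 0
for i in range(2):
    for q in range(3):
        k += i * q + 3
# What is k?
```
Trace:
  k=0
  k=3, i=0, q=0
  k=6, i=0, q=1
  k=9, i=0, q=2
  k=12, i=1, q=0
  k=16, i=1, q=1
  k=21, i=1, q=2

Final answer: 21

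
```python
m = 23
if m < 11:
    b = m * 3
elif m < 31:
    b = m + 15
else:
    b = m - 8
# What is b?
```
Trace:
  m=23
  m=23, b=38

Final answer: 38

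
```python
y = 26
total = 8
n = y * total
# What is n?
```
Trace:
  y=26
  y=26, total=8
  y=26, total=8, n=208

Final answer: 208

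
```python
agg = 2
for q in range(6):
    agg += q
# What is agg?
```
Trace:
  agg=2
  agg=2, q=0
  agg=3, q=1
  agg=5, q=2
  agg=8, q=3
  agg=12, q=4
  agg=17, q=5

Final answer: 17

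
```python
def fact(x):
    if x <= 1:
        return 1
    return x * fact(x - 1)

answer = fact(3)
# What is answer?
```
Call trace:
fact(x=3)
  fact(x=2)
    fact(x=1)
    -> return 1
  -> return 2
-> return 6

Final answer: 6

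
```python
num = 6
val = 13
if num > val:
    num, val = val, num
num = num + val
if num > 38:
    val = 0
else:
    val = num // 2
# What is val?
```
Trace:
  num=6
  num=6, val=13
  num=6, val=13
  num=19, val=13
  num=19, val=9

Final answer: 9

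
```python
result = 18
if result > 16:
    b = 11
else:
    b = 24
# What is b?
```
Trace:
  result=18
  result=18, b=11

Final answer: 11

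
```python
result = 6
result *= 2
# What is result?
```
Trace:
  result=6
  result=12

Final answer: 12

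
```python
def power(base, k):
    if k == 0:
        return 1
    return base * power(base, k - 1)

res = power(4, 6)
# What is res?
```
Call trace:
power(base=4, k=6)
  power(base=4, k=5)
    power(base=4, k=4)
      power(base=4, k=3)
        power(base=4, k=2)
          power(base=4, k=1)
            power(base=4, k=0)
            -> return 1
          -> return 4
        -> return 16
      -> return 64
    -> return 256
  -> return 1024
-> return 4096

Final answer: 4096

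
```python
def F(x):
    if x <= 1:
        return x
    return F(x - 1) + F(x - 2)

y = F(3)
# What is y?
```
Call trace:
F(x=3)
  F(x=2)
    F(x=1)
    -> return 1
    F(x=0)
    -> return 0
  -> return 1
  F(x=1)
  -> return 1
-> return 2

Final answer: 2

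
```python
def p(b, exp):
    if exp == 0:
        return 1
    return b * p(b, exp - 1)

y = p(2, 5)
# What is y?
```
Call trace:
p(b=2, exp=5)
  p(b=2, exp=4)
    p(b=2, exp=3)
      p(b=2, exp=2)
        p(b=2, exp=1)
          p(b=2, exp=0)
          -> return 1
        -> return 2
      -> return 4
    -> return 8
  -> return 16
-> return 32

Final answer: 32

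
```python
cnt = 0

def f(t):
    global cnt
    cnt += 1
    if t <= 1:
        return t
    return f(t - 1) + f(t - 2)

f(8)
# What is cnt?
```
Call trace (a repeated sub-call is expanded the first time; later identical calls just restate its return value):
f(t=8)
  f(t=7)
    f(t=6)
      f(t=5)
        f(t=4)
          f(t=3)
            f(t=2)
              f(t=1)
              -> return 1
              f(t=0)
              -> return 0
            -> return 1
            f(t=1)
            -> return 1
          -> return 2
          f(t=2) -> return 1  (same call as traced above)
        -> return 3
        f(t=3) -> return 2  (same call as traced above)
      -> return 5
      f(t=4) -> return 3  (same call as traced above)
    -> return 8
    f(t=5) -> return 5  (same call as traced above)
  -> return 13
  f(t=6) -> return 8  (same call as traced above)
-> return 21

cnt is incremented once per call, so count the calls in each subtree. Let C(t) = number of calls made by f(t).
C(0) = C(1) = 1 (base case, no recursion); C(t) = 1 + C(t - 1) + C(t - 2) otherwise.
C(2) = 1 + C(1) + C(0) = 1 + 1 + 1 = 3
C(3) = 1 + C(2) + C(1) = 1 + 3 + 1 = 5
C(4) = 1 + C(3) + C(2) = 1 + 5 + 3 = 9
C(5) = 1 + C(4) + C(3) = 1 + 9 + 5 = 15
C(6) = 1 + C(5) + C(4) = 1 + 15 + 9 = 25
C(7) = 1 + C(6) + C(5) = 1 + 25 + 15 = 41
C(8) = 1 + C(7) + C(6) = 1 + 41 + 25 = 67
cnt = C(8) = 67

Final answer: 67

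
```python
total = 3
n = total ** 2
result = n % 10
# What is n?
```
Trace:
  total=3
  total=3, n=9
  total=3, n=9, result=9

Final answer: 9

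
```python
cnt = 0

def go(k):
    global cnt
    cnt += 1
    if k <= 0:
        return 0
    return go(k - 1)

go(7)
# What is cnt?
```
Call trace:
go(k=7)
  go(k=6)
    go(k=5)
      go(k=4)
        go(k=3)
          go(k=2)
            go(k=1)
              go(k=0)
              -> return 0
            -> return 0
          -> return 0
        -> return 0
      -> return 0
    -> return 0
  -> return 0
-> return 0

cnt is incremented once per call. go is entered once for each k = 7, 6, 5, 4, 3, 2, 1, 0 (the k <= 0 call returns without recursing), i.e. 7 + 1 calls.
cnt = 8

Final answer: 8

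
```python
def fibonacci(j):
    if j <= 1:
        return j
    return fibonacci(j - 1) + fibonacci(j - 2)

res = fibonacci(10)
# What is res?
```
Call trace (a repeated sub-call is expanded the first time; later identical calls just restate its return value):
fibonacci(j=10)
  fibonacci(j=9)
    fibonacci(j=8)
      fibonacci(j=7)
        fibonacci(j=6)
          fibonacci(j=5)
            fibonacci(j=4)
              fibonacci(j=3)
                fibonacci(j=2)
                  fibonacci(j=1)
                  -> return 1
                  fibonacci(j=0)
                  -> return 0
                -> return 1
                fibonacci(j=1)
                -> return 1
              -> return 2
              fibonacci(j=2) -> return 1  (same call as traced above)
            -> return 3
            fibonacci(j=3) -> return 2  (same call as traced above)
          -> return 5
          fibonacci(j=4) -> return 3  (same call as traced above)
        -> return 8
        fibonacci(j=5) -> return 5  (same call as traced above)
      -> return 13
      fibonacci(j=6) -> return 8  (same call as traced above)
    -> return 21
    fibonacci(j=7) -> return 13  (same call as traced above)
  -> return 34
  fibonacci(j=8) -> return 21  (same call as traced above)
-> return 55

Final answer: 55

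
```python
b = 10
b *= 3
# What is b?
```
Trace:
  b=10
  b=30

Final answer: 30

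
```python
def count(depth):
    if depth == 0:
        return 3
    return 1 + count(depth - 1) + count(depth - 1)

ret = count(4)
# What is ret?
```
Call trace (a repeated sub-call is expanded the first time; later identical calls just restate its return value):
count(depth=4)
  count(depth=3)
    count(depth=2)
      count(depth=1)
        count(depth=0)
        -> return 3
        count(depth=0)
        -> return 3
      -> return 7
      count(depth=1) -> return 7  (same call as traced above)
    -> return 15
    count(depth=2) -> return 15  (same call as traced above)
  -> return 31
  count(depth=3) -> return 31  (same call as traced above)
-> return 63

Final answer: 63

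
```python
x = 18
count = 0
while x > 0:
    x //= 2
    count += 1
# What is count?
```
Trace:
  x=18
  x=18, count=0
  x=9, count=1
  x=4, count=2
  x=2, count=3
  x=1, count=4
  x=0, count=5

Final answer: 5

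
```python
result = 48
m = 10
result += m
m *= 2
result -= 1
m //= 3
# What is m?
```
Trace:
  result=48
  result=48, m=10
  result=58, m=10
  result=58, m=20
  result=57, m=20
  result=57, m=6

Final answer: 6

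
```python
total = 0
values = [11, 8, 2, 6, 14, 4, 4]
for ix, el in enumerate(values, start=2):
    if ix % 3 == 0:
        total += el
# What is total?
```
Trace:
  total=0
  total=0, ix=2, el=11
  total=8, ix=3, el=8
  total=8, ix=4, el=2
  total=8, ix=5, el=6
  total=22, ix=6, el=14
  total=22, ix=7, el=4
  total=22, ix=8, el=4

Final answer: 22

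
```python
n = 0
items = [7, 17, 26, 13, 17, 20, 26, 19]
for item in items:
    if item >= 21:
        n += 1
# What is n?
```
Trace:
  n=0
  n=0, item=7
  n=0, item=17
  n=1, item=26
  n=1, item=13
  n=1, item=17
  n=1, item=20
  n=2, item=26
  n=2, item=19

Final answer: 2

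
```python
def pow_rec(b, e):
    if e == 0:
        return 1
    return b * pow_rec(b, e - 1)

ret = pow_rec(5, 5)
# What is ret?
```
Call trace:
pow_rec(b=5, e=5)
  pow_rec(b=5, e=4)
    pow_rec(b=5, e=3)
      pow_rec(b=5, e=2)
        pow_rec(b=5, e=1)
          pow_rec(b=5, e=0)
          -> return 1
        -> return 5
      -> return 25
    -> return 125
  -> return 625
-> return 3125

Final answer: 3125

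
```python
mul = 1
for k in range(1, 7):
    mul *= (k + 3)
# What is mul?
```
Trace:
  mul=1
  mul=4, k=1
  mul=20, k=2
  mul=120, k=3
  mul=840, k=4
  mul=6720, k=5
  mul=60480, k=6

Final answer: 60480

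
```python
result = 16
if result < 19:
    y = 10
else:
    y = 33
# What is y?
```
Trace:
  result=16
  result=16, y=10

Final answer: 10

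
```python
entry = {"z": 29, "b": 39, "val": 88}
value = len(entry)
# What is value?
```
Trace:
  entry={'z': 29, 'b': 39, 'val': 88}
  entry={'z': 29, 'b': 39, 'val': 88}, value=3

Final answer: 3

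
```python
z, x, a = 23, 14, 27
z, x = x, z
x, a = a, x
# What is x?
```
Trace:
  z=23, x=14, a=27
  z=14, x=23, a=27
  z=14, x=27, a=23

Final answer: 27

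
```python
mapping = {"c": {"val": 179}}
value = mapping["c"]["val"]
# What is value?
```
Trace:
  mapping={'c': {'val': 179}}
  mapping={'c': {'val': 179}}, value=179

Final answer: 179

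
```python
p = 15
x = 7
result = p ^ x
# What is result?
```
Trace:
  p=15
  p=15, x=7
  p=15, x=7, result=8

Final answer: 8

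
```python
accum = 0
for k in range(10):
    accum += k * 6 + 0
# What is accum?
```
Trace:
  accum=0
  accum=0, k=0
  accum=6, k=1
  accum=18, k=2
  accum=36, k=3
  accum=60, k=4
  accum=90, k=5
  accum=126, k=6
  accum=168, k=7
  accum=216, k=8
  accum=270, k=9

Final answer: 270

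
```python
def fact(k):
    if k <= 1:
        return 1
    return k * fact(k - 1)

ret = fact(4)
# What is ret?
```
Call trace:
fact(k=4)
  fact(k=3)
    fact(k=2)
      fact(k=1)
      -> return 1
    -> return 2
  -> return 6
-> return 24

Final answer: 24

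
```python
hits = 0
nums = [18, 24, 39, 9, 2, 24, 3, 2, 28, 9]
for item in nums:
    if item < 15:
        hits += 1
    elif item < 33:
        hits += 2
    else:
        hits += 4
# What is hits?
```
Trace:
  hits=0
  hits=2, item=18
  hits=4, item=24
  hits=8, item=39
  hits=9, item=9
  hits=10, item=2
  hits=12, item=24
  hits=13, item=3
  hits=14, item=2
  hits=16, item=28
  hits=17, item=9

Final answer: 17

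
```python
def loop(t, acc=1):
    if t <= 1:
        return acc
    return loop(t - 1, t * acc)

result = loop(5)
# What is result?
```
Call trace:
loop(t=5, acc=1)
  loop(t=4, acc=5)
    loop(t=3, acc=20)
      loop(t=2, acc=60)
        loop(t=1, acc=120)
        -> return 120
      -> return 120
    -> return 120
  -> return 120
-> return 120

Final answer: 120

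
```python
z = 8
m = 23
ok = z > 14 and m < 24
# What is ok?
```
Trace:
  z=8
  z=8, m=23
  z=8, m=23, ok=False

Final answer: False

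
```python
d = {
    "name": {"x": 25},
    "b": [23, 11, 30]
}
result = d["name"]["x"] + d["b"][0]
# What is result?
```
Trace:
  d={'name': {'x': 25}, 'b': [23, 11, 30]}
  d={'name': {'x': 25}, 'b': [23, 11, 30]}, result=48

Final answer: 48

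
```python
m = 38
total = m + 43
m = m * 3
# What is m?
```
Trace:
  m=38
  m=38, total=81
  m=114, total=81

Final answer: 114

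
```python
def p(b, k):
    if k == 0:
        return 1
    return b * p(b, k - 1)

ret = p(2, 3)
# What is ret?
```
Call trace:
p(b=2, k=3)
  p(b=2, k=2)
    p(b=2, k=1)
      p(b=2, k=0)
      -> return 1
    -> return 2
  -> return 4
-> return 8

Final answer: 8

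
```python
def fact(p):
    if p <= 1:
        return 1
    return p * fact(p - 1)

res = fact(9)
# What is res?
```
Call trace:
fact(p=9)
  fact(p=8)
    fact(p=7)
      fact(p=6)
        fact(p=5)
          fact(p=4)
            fact(p=3)
              fact(p=2)
                fact(p=1)
                -> return 1
              -> return 2
            -> return 6
          -> return 24
        -> return 120
      -> return 720
    -> return 5040
  -> return 40320
-> return 362880

Final answer: 362880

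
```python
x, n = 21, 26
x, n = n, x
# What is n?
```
Trace:
  x=21, n=26
  x=26, n=21

Final answer: 21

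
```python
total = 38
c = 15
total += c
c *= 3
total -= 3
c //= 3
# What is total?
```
Trace:
  total=38
  total=38, c=15
  total=53, c=15
  total=53, c=45
  total=50, c=45
  total=50, c=15

Final answer: 50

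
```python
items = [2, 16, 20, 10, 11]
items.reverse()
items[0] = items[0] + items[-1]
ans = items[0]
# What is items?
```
Trace:
  items=[2, 16, 20, 10, 11]
  items=[11, 10, 20, 16, 2]
  items=[13, 10, 20, 16, 2]
  items=[13, 10, 20, 16, 2], ans=13

Final answer: [13, 10, 20, 16, 2]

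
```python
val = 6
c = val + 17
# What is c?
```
Trace:
  val=6
  val=6, c=23

Final answer: 23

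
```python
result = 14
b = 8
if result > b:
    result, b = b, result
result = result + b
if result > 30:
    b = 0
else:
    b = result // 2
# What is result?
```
Trace:
  result=14
  result=14, b=8
  result=8, b=14
  result=22, b=14
  result=22, b=11

Final answer: 22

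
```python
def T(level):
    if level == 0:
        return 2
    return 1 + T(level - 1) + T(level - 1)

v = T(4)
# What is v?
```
Call trace (a repeated sub-call is expanded the first time; later identical calls just restate its return value):
T(level=4)
  T(level=3)
    T(level=2)
      T(level=1)
        T(level=0)
        -> return 2
        T(level=0)
        -> return 2
      -> return 5
      T(level=1) -> return 5  (same call as traced above)
    -> return 11
    T(level=2) -> return 11  (same call as traced above)
  -> return 23
  T(level=3) -> return 23  (same call as traced above)
-> return 47

Final answer: 47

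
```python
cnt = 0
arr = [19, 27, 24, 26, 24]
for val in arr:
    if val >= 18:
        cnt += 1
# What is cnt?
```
Trace:
  cnt=0
  cnt=1, val=19
  cnt=2, val=27
  cnt=3, val=24
  cnt=4, val=26
  cnt=5, val=24

Final answer: 5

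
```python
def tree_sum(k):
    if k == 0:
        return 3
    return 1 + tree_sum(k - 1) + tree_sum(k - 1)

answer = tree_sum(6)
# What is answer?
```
Call trace (a repeated sub-call is expanded the first time; later identical calls just restate its return value):
tree_sum(k=6)
  tree_sum(k=5)
    tree_sum(k=4)
      tree_sum(k=3)
        tree_sum(k=2)
          tree_sum(k=1)
            tree_sum(k=0)
            -> return 3
            tree_sum(k=0)
            -> return 3
          -> return 7
          tree_sum(k=1) -> return 7  (same call as traced above)
        -> return 15
        tree_sum(k=2) -> return 15  (same call as traced above)
      -> return 31
      tree_sum(k=3) -> return 31  (same call as traced above)
    -> return 63
    tree_sum(k=4) -> return 63  (same call as traced above)
  -> return 127
  tree_sum(k=5) -> return 127  (same call as traced above)
-> return 255

Final answer: 255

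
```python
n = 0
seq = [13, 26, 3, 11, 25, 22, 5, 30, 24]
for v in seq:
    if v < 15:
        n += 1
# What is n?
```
Trace:
  n=0
  n=1, v=13
  n=1, v=26
  n=2, v=3
  n=3, v=11
  n=3, v=25
  n=3, v=22
  n=4, v=5
  n=4, v=30
  n=4, v=24

Final answer: 4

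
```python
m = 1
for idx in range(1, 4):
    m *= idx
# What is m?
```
Trace:
  m=1
  m=1, idx=1
  m=2, idx=2
  m=6, idx=3

Final answer: 6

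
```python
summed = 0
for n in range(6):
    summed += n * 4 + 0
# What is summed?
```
Trace:
  summed=0
  summed=0, n=0
  summed=4, n=1
  summed=12, n=2
  summed=24, n=3
  summed=40, n=4
  summed=60, n=5

Final answer: 60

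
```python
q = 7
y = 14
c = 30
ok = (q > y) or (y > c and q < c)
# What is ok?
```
Trace:
  q=7
  q=7, y=14
  q=7, y=14, c=30
  q=7, y=14, c=30, ok=False

Final answer: False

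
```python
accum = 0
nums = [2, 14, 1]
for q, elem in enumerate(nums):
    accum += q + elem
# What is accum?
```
Trace:
  accum=0
  accum=2, q=0, elem=2
  accum=17, q=1, elem=14
  accum=20, q=2, elem=1

Final answer: 20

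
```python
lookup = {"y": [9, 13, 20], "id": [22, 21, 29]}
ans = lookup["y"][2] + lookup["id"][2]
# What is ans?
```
Trace:
  lookup={'y': [9, 13, 20], 'id': [22, 21, 29]}
  lookup={'y': [9, 13, 20], 'id': [22, 21, 29]}, ans=49

Final answer: 49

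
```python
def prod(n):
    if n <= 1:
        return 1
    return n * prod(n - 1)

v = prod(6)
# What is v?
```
Call trace:
prod(n=6)
  prod(n=5)
    prod(n=4)
      prod(n=3)
        prod(n=2)
          prod(n=1)
          -> return 1
        -> return 2
      -> return 6
    -> return 24
  -> return 120
-> return 720

Final answer: 720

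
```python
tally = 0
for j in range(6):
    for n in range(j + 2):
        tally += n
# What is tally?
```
Trace:
  tally=0
  tally=0, j=0, n=0
  tally=1, j=0, n=1
  tally=1, j=1, n=0
  tally=2, j=1, n=1
  tally=4, j=1, n=2
  tally=4, j=2, n=0
  tally=5, j=2, n=1
  tally=7, j=2, n=2
  tally=10, j=2, n=3
  tally=10, j=3, n=0
  tally=11, j=3, n=1
  tally=13, j=3, n=2
  tally=16, j=3, n=3
  tally=20, j=3, n=4
  tally=20, j=4, n=0
  tally=21, j=4, n=1
  tally=23, j=4, n=2
  tally=26, j=4, n=3
  tally=30, j=4, n=4
  tally=35, j=4, n=5
  tally=35, j=5, n=0
  tally=36, j=5, n=1
  tally=38, j=5, n=2
  tally=41, j=5, n=3
  tally=45, j=5, n=4
  tally=50, j=5, n=5
  tally=56, j=5, n=6

Final answer: 56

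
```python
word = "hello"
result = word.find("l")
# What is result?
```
Trace:
  word='hello'
  word='hello', result=2

Final answer: 2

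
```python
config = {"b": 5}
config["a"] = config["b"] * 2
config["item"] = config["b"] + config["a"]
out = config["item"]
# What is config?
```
Trace:
  config={'b': 5}
  config={'b': 5, 'a': 10}
  config={'b': 5, 'a': 10, 'item': 15}
  config={'b': 5, 'a': 10, 'item': 15}, out=15

Final answer: {'b': 5, 'a': 10, 'item': 15}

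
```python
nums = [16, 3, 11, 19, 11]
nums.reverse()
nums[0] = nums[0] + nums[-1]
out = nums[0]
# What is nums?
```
Trace:
  nums=[16, 3, 11, 19, 11]
  nums=[11, 19, 11, 3, 16]
  nums=[27, 19, 11, 3, 16]
  nums=[27, 19, 11, 3, 16], out=27

Final answer: [27, 19, 11, 3, 16]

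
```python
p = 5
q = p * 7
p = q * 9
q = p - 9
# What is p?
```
Trace:
  p=5
  p=5, q=35
  p=315, q=35
  p=315, q=306

Final answer: 315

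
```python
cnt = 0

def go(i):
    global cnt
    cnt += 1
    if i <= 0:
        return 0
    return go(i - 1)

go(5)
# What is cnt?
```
Call trace:
go(i=5)
  go(i=4)
    go(i=3)
      go(i=2)
        go(i=1)
          go(i=0)
          -> return 0
        -> return 0
      -> return 0
    -> return 0
  -> return 0
-> return 0

cnt is incremented once per call. go is entered once for each i = 5, 4, 3, 2, 1, 0 (the i <= 0 call returns without recursing), i.e. 5 + 1 calls.
cnt = 6

Final answer: 6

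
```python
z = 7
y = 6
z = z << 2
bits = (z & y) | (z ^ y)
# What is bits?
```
Trace:
  z=7
  z=7, y=6
  z=28, y=6
  z=28, y=6, bits=30

Final answer: 30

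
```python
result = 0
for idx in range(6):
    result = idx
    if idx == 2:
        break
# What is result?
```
Trace:
  result=0
  result=0, idx=0
  result=1, idx=1
  result=2, idx=2

Final answer: 2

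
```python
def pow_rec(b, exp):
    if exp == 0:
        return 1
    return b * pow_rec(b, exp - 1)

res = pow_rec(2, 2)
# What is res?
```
Call trace:
pow_rec(b=2, exp=2)
  pow_rec(b=2, exp=1)
    pow_rec(b=2, exp=0)
    -> return 1
  -> return 2
-> return 4

Final answer: 4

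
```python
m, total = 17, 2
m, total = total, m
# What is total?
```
Trace:
  m=17, total=2
  m=2, total=17

Final answer: 17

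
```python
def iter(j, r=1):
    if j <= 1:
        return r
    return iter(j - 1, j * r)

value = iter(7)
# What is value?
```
Call trace:
iter(j=7, r=1)
  iter(j=6, r=7)
    iter(j=5, r=42)
      iter(j=4, r=210)
        iter(j=3, r=840)
          iter(j=2, r=2520)
            iter(j=1, r=5040)
            -> return 5040
          -> return 5040
        -> return 5040
      -> return 5040
    -> return 5040
  -> return 5040
-> return 5040

Final answer: 5040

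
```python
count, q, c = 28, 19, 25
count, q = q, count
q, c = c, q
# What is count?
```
Trace:
  count=28, q=19, c=25
  count=19, q=28, c=25
  count=19, q=25, c=28

Final answer: 19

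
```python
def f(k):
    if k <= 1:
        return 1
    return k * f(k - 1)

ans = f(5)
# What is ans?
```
Call trace:
f(k=5)
  f(k=4)
    f(k=3)
      f(k=2)
        f(k=1)
        -> return 1
      -> return 2
    -> return 6
  -> return 24
-> return 120

Final answer: 120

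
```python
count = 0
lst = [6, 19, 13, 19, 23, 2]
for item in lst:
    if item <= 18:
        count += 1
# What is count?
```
Trace:
  count=0
  count=1, item=6
  count=1, item=19
  count=2, item=13
  count=2, item=19
  count=2, item=23
  count=3, item=2

Final answer: 3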